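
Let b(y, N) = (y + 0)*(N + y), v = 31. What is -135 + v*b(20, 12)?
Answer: 19705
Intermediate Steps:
b(y, N) = y*(N + y)
-135 + v*b(20, 12) = -135 + 31*(20*(12 + 20)) = -135 + 31*(20*32) = -135 + 31*640 = -135 + 19840 = 19705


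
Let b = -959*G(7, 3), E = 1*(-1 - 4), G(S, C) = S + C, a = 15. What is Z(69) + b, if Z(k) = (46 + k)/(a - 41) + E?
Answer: -249585/26 ≈ -9599.4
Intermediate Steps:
G(S, C) = C + S
E = -5 (E = 1*(-5) = -5)
b = -9590 (b = -959*(3 + 7) = -959*10 = -9590)
Z(k) = -88/13 - k/26 (Z(k) = (46 + k)/(15 - 41) - 5 = (46 + k)/(-26) - 5 = (46 + k)*(-1/26) - 5 = (-23/13 - k/26) - 5 = -88/13 - k/26)
Z(69) + b = (-88/13 - 1/26*69) - 9590 = (-88/13 - 69/26) - 9590 = -245/26 - 9590 = -249585/26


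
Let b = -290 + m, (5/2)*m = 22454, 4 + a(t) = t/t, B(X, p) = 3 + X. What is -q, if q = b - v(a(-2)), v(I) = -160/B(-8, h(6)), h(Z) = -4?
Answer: -43298/5 ≈ -8659.6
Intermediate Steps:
a(t) = -3 (a(t) = -4 + t/t = -4 + 1 = -3)
m = 44908/5 (m = (2/5)*22454 = 44908/5 ≈ 8981.6)
v(I) = 32 (v(I) = -160/(3 - 8) = -160/(-5) = -160*(-1/5) = 32)
b = 43458/5 (b = -290 + 44908/5 = 43458/5 ≈ 8691.6)
q = 43298/5 (q = 43458/5 - 1*32 = 43458/5 - 32 = 43298/5 ≈ 8659.6)
-q = -1*43298/5 = -43298/5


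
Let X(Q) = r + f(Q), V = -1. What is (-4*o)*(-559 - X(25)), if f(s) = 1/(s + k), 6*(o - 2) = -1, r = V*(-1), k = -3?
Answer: 4107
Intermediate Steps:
r = 1 (r = -1*(-1) = 1)
o = 11/6 (o = 2 + (1/6)*(-1) = 2 - 1/6 = 11/6 ≈ 1.8333)
f(s) = 1/(-3 + s) (f(s) = 1/(s - 3) = 1/(-3 + s))
X(Q) = 1 + 1/(-3 + Q)
(-4*o)*(-559 - X(25)) = (-4*11/6)*(-559 - (-2 + 25)/(-3 + 25)) = -22*(-559 - 23/22)/3 = -22/3*(-12321/22) = 4107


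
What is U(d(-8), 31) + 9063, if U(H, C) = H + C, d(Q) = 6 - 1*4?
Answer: 9096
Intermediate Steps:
d(Q) = 2 (d(Q) = 6 - 4 = 2)
U(H, C) = C + H
U(d(-8), 31) + 9063 = (31 + 2) + 9063 = 33 + 9063 = 9096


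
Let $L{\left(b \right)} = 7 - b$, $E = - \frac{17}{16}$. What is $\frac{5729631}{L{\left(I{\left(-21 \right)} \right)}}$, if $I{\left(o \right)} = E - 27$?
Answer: $\frac{30558032}{187} \approx 1.6341 \cdot 10^{5}$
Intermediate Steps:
$E = - \frac{17}{16}$ ($E = \left(-17\right) \frac{1}{16} = - \frac{17}{16} \approx -1.0625$)
$I{\left(o \right)} = - \frac{449}{16}$ ($I{\left(o \right)} = - \frac{17}{16} - 27 = - \frac{449}{16}$)
$\frac{5729631}{L{\left(I{\left(-21 \right)} \right)}} = \frac{5729631}{7 - - \frac{449}{16}} = \frac{5729631}{7 + \frac{449}{16}} = \frac{5729631}{\frac{561}{16}} = 5729631 \cdot \frac{16}{561} = \frac{30558032}{187}$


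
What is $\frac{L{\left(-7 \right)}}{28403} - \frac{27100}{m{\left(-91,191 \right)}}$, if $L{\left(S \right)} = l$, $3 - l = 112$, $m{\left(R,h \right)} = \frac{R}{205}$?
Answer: $\frac{157792856581}{2584673} \approx 61049.0$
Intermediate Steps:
$m{\left(R,h \right)} = \frac{R}{205}$ ($m{\left(R,h \right)} = R \frac{1}{205} = \frac{R}{205}$)
$l = -109$ ($l = 3 - 112 = -109$)
$L{\left(S \right)} = -109$
$\frac{L{\left(-7 \right)}}{28403} - \frac{27100}{m{\left(-91,191 \right)}} = - \frac{109}{28403} - \frac{27100}{\frac{1}{205} \left(-91\right)} = \left(-109\right) \frac{1}{28403} - \frac{27100}{- \frac{91}{205}} = - \frac{109}{28403} - - \frac{5555500}{91} = - \frac{109}{28403} + \frac{5555500}{91} = \frac{157792856581}{2584673}$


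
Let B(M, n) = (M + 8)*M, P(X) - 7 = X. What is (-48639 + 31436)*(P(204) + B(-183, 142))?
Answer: -554555908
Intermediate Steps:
P(X) = 7 + X
B(M, n) = M*(8 + M) (B(M, n) = (8 + M)*M = M*(8 + M))
(-48639 + 31436)*(P(204) + B(-183, 142)) = (-48639 + 31436)*((7 + 204) - 183*(8 - 183)) = -17203*(211 - 183*(-175)) = -17203*(211 + 32025) = -17203*32236 = -554555908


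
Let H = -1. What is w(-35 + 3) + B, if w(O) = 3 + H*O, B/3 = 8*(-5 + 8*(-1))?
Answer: -277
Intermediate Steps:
B = -312 (B = 3*(8*(-5 + 8*(-1))) = 3*(8*(-5 - 8)) = 3*(8*(-13)) = 3*(-104) = -312)
w(O) = 3 - O
w(-35 + 3) + B = (3 - (-35 + 3)) - 312 = (3 - 1*(-32)) - 312 = (3 + 32) - 312 = 35 - 312 = -277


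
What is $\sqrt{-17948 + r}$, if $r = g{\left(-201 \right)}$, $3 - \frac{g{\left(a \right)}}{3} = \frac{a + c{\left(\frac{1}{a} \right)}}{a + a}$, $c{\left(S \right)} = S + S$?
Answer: $\frac{i \sqrt{2899256574}}{402} \approx 133.94 i$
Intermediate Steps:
$c{\left(S \right)} = 2 S$
$g{\left(a \right)} = 9 - \frac{3 \left(a + \frac{2}{a}\right)}{2 a}$ ($g{\left(a \right)} = 9 - 3 \frac{a + \frac{2}{a}}{a + a} = 9 - 3 \frac{a + \frac{2}{a}}{2 a} = 9 - \frac{3 \left(a + \frac{2}{a}\right)}{2 a}$)
$r = \frac{202003}{26934}$ ($r = \frac{15}{2} - \frac{3}{40401} = \frac{15}{2} - \frac{1}{13467} = \frac{202003}{26934} \approx 7.4999$)
$\sqrt{-17948 + r} = \sqrt{-17948 + \frac{202003}{26934}} = \sqrt{- \frac{483209429}{26934}} = \frac{i \sqrt{2899256574}}{402}$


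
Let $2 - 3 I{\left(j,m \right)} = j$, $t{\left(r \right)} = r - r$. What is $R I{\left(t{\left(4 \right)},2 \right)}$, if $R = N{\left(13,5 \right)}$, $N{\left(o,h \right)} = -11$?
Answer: $- \frac{22}{3} \approx -7.3333$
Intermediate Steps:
$t{\left(r \right)} = 0$
$I{\left(j,m \right)} = \frac{2}{3} - \frac{j}{3}$
$R = -11$
$R I{\left(t{\left(4 \right)},2 \right)} = - 11 \left(\frac{2}{3} - 0\right) = - 11 \left(\frac{2}{3} + 0\right) = \left(-11\right) \frac{2}{3} = - \frac{22}{3}$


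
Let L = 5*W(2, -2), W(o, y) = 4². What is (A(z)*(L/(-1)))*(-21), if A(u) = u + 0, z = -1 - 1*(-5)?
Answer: 6720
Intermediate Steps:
W(o, y) = 16
z = 4 (z = -1 + 5 = 4)
L = 80 (L = 5*16 = 80)
A(u) = u
(A(z)*(L/(-1)))*(-21) = (4*(80/(-1)))*(-21) = (4*(-1*80))*(-21) = (4*(-80))*(-21) = -320*(-21) = 6720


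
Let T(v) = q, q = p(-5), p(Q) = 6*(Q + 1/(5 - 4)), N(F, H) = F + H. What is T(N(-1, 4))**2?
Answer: 576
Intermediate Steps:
p(Q) = 6 + 6*Q (p(Q) = 6*(Q + 1/1) = 6*(Q + 1) = 6*(1 + Q) = 6 + 6*Q)
q = -24 (q = 6 + 6*(-5) = 6 - 30 = -24)
T(v) = -24
T(N(-1, 4))**2 = (-24)**2 = 576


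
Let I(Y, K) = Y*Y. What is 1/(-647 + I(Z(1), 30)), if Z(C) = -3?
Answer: -1/638 ≈ -0.0015674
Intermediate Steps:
I(Y, K) = Y**2
1/(-647 + I(Z(1), 30)) = 1/(-647 + (-3)**2) = 1/(-647 + 9) = 1/(-638) = -1/638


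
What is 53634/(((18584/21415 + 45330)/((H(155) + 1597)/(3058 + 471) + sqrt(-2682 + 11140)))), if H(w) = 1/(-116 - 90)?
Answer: 188929200659955/352858834222058 + 574286055*sqrt(8458)/485380267 ≈ 109.35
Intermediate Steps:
H(w) = -1/206 (H(w) = 1/(-206) = -1/206)
53634/(((18584/21415 + 45330)/((H(155) + 1597)/(3058 + 471) + sqrt(-2682 + 11140)))) = 53634/(((18584/21415 + 45330)/((-1/206 + 1597)/(3058 + 471) + sqrt(-2682 + 11140)))) = 53634/(((18584*(1/21415) + 45330)/((328981/206)/3529 + sqrt(8458)))) = 53634/(((18584/21415 + 45330)/((328981/206)*(1/3529) + sqrt(8458)))) = 53634/((970760534/(21415*(328981/726974 + sqrt(8458))))) = 53634*(7045128115/705717668444116 + 21415*sqrt(8458)/970760534) = 188929200659955/352858834222058 + 574286055*sqrt(8458)/485380267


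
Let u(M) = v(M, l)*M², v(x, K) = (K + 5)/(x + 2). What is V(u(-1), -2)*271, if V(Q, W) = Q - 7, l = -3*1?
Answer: -1355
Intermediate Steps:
l = -3
v(x, K) = (5 + K)/(2 + x)
u(M) = 2*M²/(2 + M) (u(M) = ((5 - 3)/(2 + M))*M² = (2/(2 + M))*M² = 2*M²/(2 + M))
V(Q, W) = -7 + Q
V(u(-1), -2)*271 = (-7 + 2*(-1)²/(2 - 1))*271 = (-7 + 2*1/1)*271 = (-7 + 2*1*1)*271 = (-7 + 2)*271 = -5*271 = -1355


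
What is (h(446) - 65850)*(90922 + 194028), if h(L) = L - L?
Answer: -18763957500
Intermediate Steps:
h(L) = 0
(h(446) - 65850)*(90922 + 194028) = (0 - 65850)*(90922 + 194028) = -65850*284950 = -18763957500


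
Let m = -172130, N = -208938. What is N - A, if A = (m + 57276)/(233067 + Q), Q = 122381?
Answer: -37133239685/177724 ≈ -2.0894e+5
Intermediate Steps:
A = -57427/177724 (A = (-172130 + 57276)/(233067 + 122381) = -114854/355448 = -114854*1/355448 = -57427/177724 ≈ -0.32312)
N - A = -208938 - 1*(-57427/177724) = -208938 + 57427/177724 = -37133239685/177724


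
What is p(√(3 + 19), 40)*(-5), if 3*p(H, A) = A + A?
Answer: -400/3 ≈ -133.33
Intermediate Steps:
p(H, A) = 2*A/3 (p(H, A) = (A + A)/3 = (2*A)/3 = 2*A/3)
p(√(3 + 19), 40)*(-5) = ((⅔)*40)*(-5) = (80/3)*(-5) = -400/3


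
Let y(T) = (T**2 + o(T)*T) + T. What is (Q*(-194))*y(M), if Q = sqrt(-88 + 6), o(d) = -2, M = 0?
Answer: 0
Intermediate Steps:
y(T) = T**2 - T (y(T) = (T**2 - 2*T) + T = T**2 - T)
Q = I*sqrt(82) (Q = sqrt(-82) = I*sqrt(82) ≈ 9.0554*I)
(Q*(-194))*y(M) = ((I*sqrt(82))*(-194))*(0*(-1 + 0)) = (-194*I*sqrt(82))*(0*(-1)) = -194*I*sqrt(82)*0 = 0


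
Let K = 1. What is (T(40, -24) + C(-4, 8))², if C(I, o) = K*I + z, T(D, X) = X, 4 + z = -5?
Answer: 1369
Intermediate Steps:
z = -9 (z = -4 - 5 = -9)
C(I, o) = -9 + I (C(I, o) = 1*I - 9 = I - 9 = -9 + I)
(T(40, -24) + C(-4, 8))² = (-24 + (-9 - 4))² = (-24 - 13)² = (-37)² = 1369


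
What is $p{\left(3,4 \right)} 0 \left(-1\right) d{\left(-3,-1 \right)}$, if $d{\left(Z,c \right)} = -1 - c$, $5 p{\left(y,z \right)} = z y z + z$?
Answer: $0$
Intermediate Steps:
$p{\left(y,z \right)} = \frac{z}{5} + \frac{y z^{2}}{5}$ ($p{\left(y,z \right)} = \frac{z y z + z}{5} = \frac{y z z + z}{5} = \frac{y z^{2} + z}{5} = \frac{z + y z^{2}}{5} = \frac{z}{5} + \frac{y z^{2}}{5}$)
$p{\left(3,4 \right)} 0 \left(-1\right) d{\left(-3,-1 \right)} = \frac{1}{5} \cdot 4 \left(1 + 3 \cdot 4\right) 0 \left(-1\right) \left(-1 - -1\right) = \frac{1}{5} \cdot 4 \left(1 + 12\right) 0 \left(-1 + 1\right) = \frac{1}{5} \cdot 4 \cdot 13 \cdot 0 \cdot 0 = \frac{52}{5} \cdot 0 \cdot 0 = 0 \cdot 0 = 0$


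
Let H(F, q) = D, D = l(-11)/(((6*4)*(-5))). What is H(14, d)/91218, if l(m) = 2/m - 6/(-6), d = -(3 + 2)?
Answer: -1/13378640 ≈ -7.4746e-8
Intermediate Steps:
d = -5 (d = -1*5 = -5)
l(m) = 1 + 2/m (l(m) = 2/m - 6*(-⅙) = 2/m + 1 = 1 + 2/m)
D = -3/440 (D = ((2 - 11)/(-11))/(((6*4)*(-5))) = (-1/11*(-9))/((24*(-5))) = (9/11)/(-120) = (9/11)*(-1/120) = -3/440 ≈ -0.0068182)
H(F, q) = -3/440
H(14, d)/91218 = -3/440/91218 = -3/440*1/91218 = -1/13378640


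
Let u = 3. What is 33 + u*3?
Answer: 42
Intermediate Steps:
33 + u*3 = 33 + 3*3 = 33 + 9 = 42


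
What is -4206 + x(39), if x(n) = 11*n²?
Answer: 12525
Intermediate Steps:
-4206 + x(39) = -4206 + 11*39² = -4206 + 11*1521 = -4206 + 16731 = 12525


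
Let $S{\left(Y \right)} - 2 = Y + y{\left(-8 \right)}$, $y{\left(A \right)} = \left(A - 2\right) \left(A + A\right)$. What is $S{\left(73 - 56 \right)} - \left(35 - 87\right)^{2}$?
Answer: $-2525$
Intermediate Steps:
$y{\left(A \right)} = 2 A \left(-2 + A\right)$ ($y{\left(A \right)} = \left(-2 + A\right) 2 A = 2 A \left(-2 + A\right)$)
$S{\left(Y \right)} = 162 + Y$ ($S{\left(Y \right)} = 2 + \left(Y + 2 \left(-8\right) \left(-2 - 8\right)\right) = 2 + \left(Y + 2 \left(-8\right) \left(-10\right)\right) = 2 + \left(Y + 160\right) = 2 + \left(160 + Y\right) = 162 + Y$)
$S{\left(73 - 56 \right)} - \left(35 - 87\right)^{2} = \left(162 + \left(73 - 56\right)\right) - \left(35 - 87\right)^{2} = \left(162 + 17\right) - \left(-52\right)^{2} = 179 - 2704 = -2525$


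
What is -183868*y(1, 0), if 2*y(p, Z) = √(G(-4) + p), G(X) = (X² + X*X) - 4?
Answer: -91934*√29 ≈ -4.9508e+5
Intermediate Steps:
G(X) = -4 + 2*X² (G(X) = (X² + X²) - 4 = 2*X² - 4 = -4 + 2*X²)
y(p, Z) = √(28 + p)/2 (y(p, Z) = √((-4 + 2*(-4)²) + p)/2 = √((-4 + 2*16) + p)/2 = √((-4 + 32) + p)/2 = √(28 + p)/2)
-183868*y(1, 0) = -91934*√(28 + 1) = -91934*√29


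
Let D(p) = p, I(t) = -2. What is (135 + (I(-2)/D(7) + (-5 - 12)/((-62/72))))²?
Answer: 1123389289/47089 ≈ 23857.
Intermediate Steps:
(135 + (I(-2)/D(7) + (-5 - 12)/((-62/72))))² = (135 + (-2/7 + (-5 - 12)/((-62/72))))² = (135 + (-2*⅐ - 17/((-62*1/72))))² = (135 + (-2/7 - 17/(-31/36)))² = (135 + (-2/7 - 17*(-36/31)))² = (135 + (-2/7 + 612/31))² = (135 + 4222/217)² = (33517/217)² = 1123389289/47089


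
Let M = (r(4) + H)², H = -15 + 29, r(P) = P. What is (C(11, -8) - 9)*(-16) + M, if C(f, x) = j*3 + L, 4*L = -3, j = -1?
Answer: 528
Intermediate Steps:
L = -¾ (L = (¼)*(-3) = -¾ ≈ -0.75000)
C(f, x) = -15/4 (C(f, x) = -1*3 - ¾ = -3 - ¾ = -15/4)
H = 14
M = 324 (M = (4 + 14)² = 18² = 324)
(C(11, -8) - 9)*(-16) + M = (-15/4 - 9)*(-16) + 324 = -51/4*(-16) + 324 = 204 + 324 = 528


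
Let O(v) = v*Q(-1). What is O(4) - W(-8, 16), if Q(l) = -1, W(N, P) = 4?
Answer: -8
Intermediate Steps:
O(v) = -v (O(v) = v*(-1) = -v)
O(4) - W(-8, 16) = -1*4 - 1*4 = -4 - 4 = -8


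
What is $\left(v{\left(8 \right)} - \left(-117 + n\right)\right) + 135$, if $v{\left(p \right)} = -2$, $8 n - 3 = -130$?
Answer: $\frac{2127}{8} \approx 265.88$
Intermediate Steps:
$n = - \frac{127}{8}$ ($n = \frac{3}{8} + \frac{1}{8} \left(-130\right) = \frac{3}{8} - \frac{65}{4} = - \frac{127}{8} \approx -15.875$)
$\left(v{\left(8 \right)} - \left(-117 + n\right)\right) + 135 = \left(-2 + \left(117 - - \frac{127}{8}\right)\right) + 135 = \left(-2 + \left(117 + \frac{127}{8}\right)\right) + 135 = \left(-2 + \frac{1063}{8}\right) + 135 = \frac{1047}{8} + 135 = \frac{2127}{8}$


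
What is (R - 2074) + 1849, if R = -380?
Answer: -605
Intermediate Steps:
(R - 2074) + 1849 = (-380 - 2074) + 1849 = -2454 + 1849 = -605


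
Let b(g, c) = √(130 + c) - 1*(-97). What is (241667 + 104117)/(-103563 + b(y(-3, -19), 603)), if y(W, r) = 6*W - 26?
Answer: -35776887344/10705212423 - 345784*√733/10705212423 ≈ -3.3429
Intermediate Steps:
y(W, r) = -26 + 6*W
b(g, c) = 97 + √(130 + c) (b(g, c) = √(130 + c) + 97 = 97 + √(130 + c))
(241667 + 104117)/(-103563 + b(y(-3, -19), 603)) = (241667 + 104117)/(-103563 + (97 + √(130 + 603))) = 345784/(-103563 + (97 + √733)) = 345784/(-103466 + √733)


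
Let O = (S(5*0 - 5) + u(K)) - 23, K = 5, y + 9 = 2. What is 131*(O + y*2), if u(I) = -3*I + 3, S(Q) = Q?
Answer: -7074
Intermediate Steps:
y = -7 (y = -9 + 2 = -7)
u(I) = 3 - 3*I
O = -40 (O = ((5*0 - 5) + (3 - 3*5)) - 23 = ((0 - 5) + (3 - 15)) - 23 = (-5 - 12) - 23 = -17 - 23 = -40)
131*(O + y*2) = 131*(-40 - 7*2) = 131*(-40 - 14) = 131*(-54) = -7074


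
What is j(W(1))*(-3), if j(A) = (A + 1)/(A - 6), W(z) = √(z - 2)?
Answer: 15/37 + 21*I/37 ≈ 0.40541 + 0.56757*I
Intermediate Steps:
W(z) = √(-2 + z)
j(A) = (1 + A)/(-6 + A)
j(W(1))*(-3) = ((1 + √(-2 + 1))/(-6 + √(-2 + 1)))*(-3) = ((1 + √(-1))/(-6 + √(-1)))*(-3) = ((1 + I)/(-6 + I))*(-3) = (((-6 - I)/37)*(1 + I))*(-3) = ((1 + I)*(-6 - I)/37)*(-3) = -3*(1 + I)*(-6 - I)/37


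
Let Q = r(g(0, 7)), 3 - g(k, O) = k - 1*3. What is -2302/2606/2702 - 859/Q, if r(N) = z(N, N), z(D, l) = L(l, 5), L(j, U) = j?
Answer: -756073340/5281059 ≈ -143.17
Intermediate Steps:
g(k, O) = 6 - k (g(k, O) = 3 - (k - 1*3) = 3 - (k - 3) = 3 - (-3 + k) = 3 + (3 - k) = 6 - k)
z(D, l) = l
r(N) = N
Q = 6 (Q = 6 - 1*0 = 6 + 0 = 6)
-2302/2606/2702 - 859/Q = -2302/2606/2702 - 859/6 = -2302*1/2606*(1/2702) - 859*⅙ = -1151/1303*1/2702 - 859/6 = -1151/3520706 - 859/6 = -756073340/5281059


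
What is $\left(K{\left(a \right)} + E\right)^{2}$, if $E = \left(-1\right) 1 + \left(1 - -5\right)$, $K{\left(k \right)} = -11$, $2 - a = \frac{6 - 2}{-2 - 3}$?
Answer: $36$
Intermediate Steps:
$a = \frac{14}{5}$ ($a = 2 - \frac{6 - 2}{-2 - 3} = 2 - \frac{4}{-5} = 2 - 4 \left(- \frac{1}{5}\right) = 2 - - \frac{4}{5} = 2 + \frac{4}{5} = \frac{14}{5} \approx 2.8$)
$E = 5$ ($E = -1 + \left(1 + 5\right) = -1 + 6 = 5$)
$\left(K{\left(a \right)} + E\right)^{2} = \left(-11 + 5\right)^{2} = \left(-6\right)^{2} = 36$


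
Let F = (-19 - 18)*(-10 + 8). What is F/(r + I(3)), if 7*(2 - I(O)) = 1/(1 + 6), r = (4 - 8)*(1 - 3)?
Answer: 3626/489 ≈ 7.4151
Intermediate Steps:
r = 8 (r = -4*(-2) = 8)
F = 74 (F = -37*(-2) = 74)
I(O) = 97/49 (I(O) = 2 - 1/(7*(1 + 6)) = 2 - 1/7/7 = 2 - 1/7*1/7 = 2 - 1/49 = 97/49)
F/(r + I(3)) = 74/(8 + 97/49) = 74/(489/49) = (49/489)*74 = 3626/489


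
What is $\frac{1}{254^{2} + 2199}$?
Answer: $\frac{1}{66715} \approx 1.4989 \cdot 10^{-5}$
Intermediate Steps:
$\frac{1}{254^{2} + 2199} = \frac{1}{64516 + 2199} = \frac{1}{66715}$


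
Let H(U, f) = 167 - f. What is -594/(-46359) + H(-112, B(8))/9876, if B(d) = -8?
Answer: 517747/16957092 ≈ 0.030533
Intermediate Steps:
-594/(-46359) + H(-112, B(8))/9876 = -594/(-46359) + (167 - 1*(-8))/9876 = -594*(-1/46359) + (167 + 8)*(1/9876) = 22/1717 + 175*(1/9876) = 22/1717 + 175/9876 = 517747/16957092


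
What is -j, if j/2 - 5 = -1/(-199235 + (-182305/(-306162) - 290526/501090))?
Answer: -50942682229280630/5094263109104177 ≈ -10.000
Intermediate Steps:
j = 50942682229280630/5094263109104177 (j = 10 + 2*(-1/(-199235 + (-182305/(-306162) - 290526/501090))) = 10 + 2*(-1/(-199235 + (-182305*(-1/306162) - 290526*1/501090))) = 10 + 2*(-1/(-199235 + (182305/306162 - 48421/83515))) = 10 + 2*(-1/(-199235 + 400531873/25569119430)) = 10 + 2*(-1/(-5094263109104177/25569119430)) = 10 + 2*(-1*(-25569119430/5094263109104177)) = 10 + 2*(25569119430/5094263109104177) = 10 + 51138238860/5094263109104177 = 50942682229280630/5094263109104177 ≈ 10.000)
-j = -1*50942682229280630/5094263109104177 = -50942682229280630/5094263109104177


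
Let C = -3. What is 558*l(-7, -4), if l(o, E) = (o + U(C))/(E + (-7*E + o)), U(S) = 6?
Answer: -558/17 ≈ -32.824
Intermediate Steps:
l(o, E) = (6 + o)/(o - 6*E) (l(o, E) = (o + 6)/(E + (-7*E + o)) = (6 + o)/(E + (o - 7*E)) = (6 + o)/(o - 6*E))
558*l(-7, -4) = 558*((6 - 7)/(-7 - 6*(-4))) = 558*(-1/(-7 + 24)) = 558*(-1/17) = -558/17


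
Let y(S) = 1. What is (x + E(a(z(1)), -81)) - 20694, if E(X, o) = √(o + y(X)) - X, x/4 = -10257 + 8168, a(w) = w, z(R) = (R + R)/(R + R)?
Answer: -29051 + 4*I*√5 ≈ -29051.0 + 8.9443*I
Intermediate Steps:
z(R) = 1 (z(R) = (2*R)/((2*R)) = (2*R)*(1/(2*R)) = 1)
x = -8356 (x = 4*(-10257 + 8168) = 4*(-2089) = -8356)
E(X, o) = √(1 + o) - X (E(X, o) = √(o + 1) - X = √(1 + o) - X)
(x + E(a(z(1)), -81)) - 20694 = (-8356 + (√(1 - 81) - 1*1)) - 20694 = (-8356 + (√(-80) - 1)) - 20694 = (-8356 + (4*I*√5 - 1)) - 20694 = (-8356 + (-1 + 4*I*√5)) - 20694 = (-8357 + 4*I*√5) - 20694 = -29051 + 4*I*√5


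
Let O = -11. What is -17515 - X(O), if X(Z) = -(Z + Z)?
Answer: -17537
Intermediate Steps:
X(Z) = -2*Z
-17515 - X(O) = -17515 - (-2)*(-11) = -17515 - 1*22 = -17515 - 22 = -17537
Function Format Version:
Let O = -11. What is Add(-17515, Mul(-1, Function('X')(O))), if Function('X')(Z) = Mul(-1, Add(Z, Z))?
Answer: -17537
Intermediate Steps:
Function('X')(Z) = Mul(-2, Z) (Function('X')(Z) = Mul(-1, Mul(2, Z)) = Mul(-2, Z))
Add(-17515, Mul(-1, Function('X')(O))) = Add(-17515, Mul(-1, Mul(-2, -11))) = Add(-17515, Mul(-1, 22)) = Add(-17515, -22) = -17537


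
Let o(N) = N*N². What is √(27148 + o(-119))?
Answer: I*√1658011 ≈ 1287.6*I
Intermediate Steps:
o(N) = N³
√(27148 + o(-119)) = √(27148 + (-119)³) = √(27148 - 1685159) = √(-1658011) = I*√1658011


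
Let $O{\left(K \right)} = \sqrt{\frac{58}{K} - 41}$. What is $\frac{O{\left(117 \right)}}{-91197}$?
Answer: $- \frac{i \sqrt{61607}}{3556683} \approx - 6.9786 \cdot 10^{-5} i$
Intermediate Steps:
$O{\left(K \right)} = \sqrt{-41 + \frac{58}{K}}$
$\frac{O{\left(117 \right)}}{-91197} = \frac{\sqrt{-41 + \frac{58}{117}}}{-91197} = \sqrt{-41 + 58 \cdot \frac{1}{117}} \left(- \frac{1}{91197}\right) = \sqrt{-41 + \frac{58}{117}} \left(- \frac{1}{91197}\right) = \sqrt{- \frac{4739}{117}} \left(- \frac{1}{91197}\right) = \frac{i \sqrt{61607}}{39} \left(- \frac{1}{91197}\right) = - \frac{i \sqrt{61607}}{3556683}$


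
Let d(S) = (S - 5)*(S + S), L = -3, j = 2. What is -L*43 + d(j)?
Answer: 117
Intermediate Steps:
d(S) = 2*S*(-5 + S) (d(S) = (-5 + S)*(2*S) = 2*S*(-5 + S))
-L*43 + d(j) = -1*(-3)*43 + 2*2*(-5 + 2) = 3*43 + 2*2*(-3) = 129 - 12 = 117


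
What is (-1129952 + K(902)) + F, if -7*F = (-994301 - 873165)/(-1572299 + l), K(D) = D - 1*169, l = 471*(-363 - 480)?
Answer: -7783404870041/6892732 ≈ -1.1292e+6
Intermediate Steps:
l = -397053 (l = 471*(-843) = -397053)
K(D) = -169 + D (K(D) = D - 169 = -169 + D)
F = -933733/6892732 (F = -(-994301 - 873165)/(7*(-1572299 - 397053)) = -(-1867466)/(7*(-1969352)) = -(-1867466)*(-1)/(7*1969352) = -1/7*933733/984676 = -933733/6892732 ≈ -0.13547)
(-1129952 + K(902)) + F = (-1129952 + (-169 + 902)) - 933733/6892732 = (-1129952 + 733) - 933733/6892732 = -1129219 - 933733/6892732 = -7783404870041/6892732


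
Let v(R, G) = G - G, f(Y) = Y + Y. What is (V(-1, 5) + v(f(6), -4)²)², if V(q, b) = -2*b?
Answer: 100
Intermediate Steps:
f(Y) = 2*Y
v(R, G) = 0
(V(-1, 5) + v(f(6), -4)²)² = (-2*5 + 0²)² = (-10 + 0)² = (-10)² = 100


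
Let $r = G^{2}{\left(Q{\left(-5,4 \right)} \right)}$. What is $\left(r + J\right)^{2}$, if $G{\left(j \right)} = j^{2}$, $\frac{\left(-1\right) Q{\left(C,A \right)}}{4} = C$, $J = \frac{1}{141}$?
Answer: $\frac{508953645120001}{19881} \approx 2.56 \cdot 10^{10}$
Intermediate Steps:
$J = \frac{1}{141} \approx 0.0070922$
$Q{\left(C,A \right)} = - 4 C$
$r = 160000$ ($r = \left(\left(\left(-4\right) \left(-5\right)\right)^{2}\right)^{2} = \left(20^{2}\right)^{2} = 400^{2} = 160000$)
$\left(r + J\right)^{2} = \left(160000 + \frac{1}{141}\right)^{2} = \left(\frac{22560001}{141}\right)^{2} = \frac{508953645120001}{19881}$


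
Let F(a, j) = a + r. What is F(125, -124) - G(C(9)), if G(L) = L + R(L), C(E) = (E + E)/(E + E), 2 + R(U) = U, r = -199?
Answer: -74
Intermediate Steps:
R(U) = -2 + U
F(a, j) = -199 + a (F(a, j) = a - 199 = -199 + a)
C(E) = 1 (C(E) = (2*E)/((2*E)) = (2*E)*(1/(2*E)) = 1)
G(L) = -2 + 2*L (G(L) = L + (-2 + L) = -2 + 2*L)
F(125, -124) - G(C(9)) = (-199 + 125) - (-2 + 2*1) = -74 - (-2 + 2) = -74 - 1*0 = -74 + 0 = -74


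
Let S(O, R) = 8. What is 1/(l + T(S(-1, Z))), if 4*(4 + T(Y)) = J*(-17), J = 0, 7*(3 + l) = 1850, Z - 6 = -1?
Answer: 7/1801 ≈ 0.0038867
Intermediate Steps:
Z = 5 (Z = 6 - 1 = 5)
l = 1829/7 (l = -3 + (⅐)*1850 = -3 + 1850/7 = 1829/7 ≈ 261.29)
T(Y) = -4 (T(Y) = -4 + (0*(-17))/4 = -4 + (¼)*0 = -4 + 0 = -4)
1/(l + T(S(-1, Z))) = 1/(1829/7 - 4) = 1/(1801/7) = 7/1801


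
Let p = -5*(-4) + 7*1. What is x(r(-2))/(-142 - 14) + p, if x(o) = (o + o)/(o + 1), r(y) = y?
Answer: 1052/39 ≈ 26.974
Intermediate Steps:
x(o) = 2*o/(1 + o) (x(o) = (2*o)/(1 + o) = 2*o/(1 + o))
p = 27 (p = 20 + 7 = 27)
x(r(-2))/(-142 - 14) + p = (2*(-2)/(1 - 2))/(-142 - 14) + 27 = (2*(-2)/(-1))/(-156) + 27 = (2*(-2)*(-1))*(-1/156) + 27 = 4*(-1/156) + 27 = -1/39 + 27 = 1052/39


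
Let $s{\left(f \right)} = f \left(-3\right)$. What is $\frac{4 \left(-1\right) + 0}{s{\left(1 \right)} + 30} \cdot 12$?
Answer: $- \frac{16}{9} \approx -1.7778$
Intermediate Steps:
$s{\left(f \right)} = - 3 f$
$\frac{4 \left(-1\right) + 0}{s{\left(1 \right)} + 30} \cdot 12 = \frac{4 \left(-1\right) + 0}{\left(-3\right) 1 + 30} \cdot 12 = \frac{-4 + 0}{-3 + 30} \cdot 12 = - \frac{4}{27} \cdot 12 = \left(-4\right) \frac{1}{27} \cdot 12 = \left(- \frac{4}{27}\right) 12 = - \frac{16}{9}$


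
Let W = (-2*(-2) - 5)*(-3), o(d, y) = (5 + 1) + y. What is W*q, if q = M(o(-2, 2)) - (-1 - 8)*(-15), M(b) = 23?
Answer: -336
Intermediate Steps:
o(d, y) = 6 + y
q = -112 (q = 23 - (-1 - 8)*(-15) = 23 - (-9)*(-15) = 23 - 1*135 = 23 - 135 = -112)
W = 3 (W = (4 - 5)*(-3) = -1*(-3) = 3)
W*q = 3*(-112) = -336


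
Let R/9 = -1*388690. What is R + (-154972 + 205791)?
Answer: -3447391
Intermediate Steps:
R = -3498210 (R = 9*(-1*388690) = 9*(-388690) = -3498210)
R + (-154972 + 205791) = -3498210 + (-154972 + 205791) = -3498210 + 50819 = -3447391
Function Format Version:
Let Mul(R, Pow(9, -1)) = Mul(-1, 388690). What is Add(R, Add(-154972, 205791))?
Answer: -3447391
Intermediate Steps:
R = -3498210 (R = Mul(9, Mul(-1, 388690)) = Mul(9, -388690) = -3498210)
Add(R, Add(-154972, 205791)) = Add(-3498210, Add(-154972, 205791)) = Add(-3498210, 50819) = -3447391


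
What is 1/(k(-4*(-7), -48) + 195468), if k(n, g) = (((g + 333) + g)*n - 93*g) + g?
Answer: 1/206520 ≈ 4.8421e-6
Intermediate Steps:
k(n, g) = -92*g + n*(333 + 2*g) (k(n, g) = (((333 + g) + g)*n - 93*g) + g = ((333 + 2*g)*n - 93*g) + g = (n*(333 + 2*g) - 93*g) + g = (-93*g + n*(333 + 2*g)) + g = -92*g + n*(333 + 2*g))
1/(k(-4*(-7), -48) + 195468) = 1/((-92*(-48) + 333*(-4*(-7)) + 2*(-48)*(-4*(-7))) + 195468) = 1/((4416 + 333*28 + 2*(-48)*28) + 195468) = 1/((4416 + 9324 - 2688) + 195468) = 1/(11052 + 195468) = 1/206520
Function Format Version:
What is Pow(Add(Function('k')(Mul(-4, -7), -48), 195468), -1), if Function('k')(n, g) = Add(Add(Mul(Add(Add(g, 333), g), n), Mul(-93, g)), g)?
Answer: Rational(1, 206520) ≈ 4.8421e-6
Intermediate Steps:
Function('k')(n, g) = Add(Mul(-92, g), Mul(n, Add(333, Mul(2, g)))) (Function('k')(n, g) = Add(Add(Mul(Add(Add(333, g), g), n), Mul(-93, g)), g) = Add(Add(Mul(Add(333, Mul(2, g)), n), Mul(-93, g)), g) = Add(Add(Mul(n, Add(333, Mul(2, g))), Mul(-93, g)), g) = Add(Add(Mul(-93, g), Mul(n, Add(333, Mul(2, g)))), g) = Add(Mul(-92, g), Mul(n, Add(333, Mul(2, g)))))
Pow(Add(Function('k')(Mul(-4, -7), -48), 195468), -1) = Pow(Add(Add(Mul(-92, -48), Mul(333, Mul(-4, -7)), Mul(2, -48, Mul(-4, -7))), 195468), -1) = Pow(Add(Add(4416, Mul(333, 28), Mul(2, -48, 28)), 195468), -1) = Pow(Add(Add(4416, 9324, -2688), 195468), -1) = Pow(Add(11052, 195468), -1) = Pow(206520, -1) = Rational(1, 206520)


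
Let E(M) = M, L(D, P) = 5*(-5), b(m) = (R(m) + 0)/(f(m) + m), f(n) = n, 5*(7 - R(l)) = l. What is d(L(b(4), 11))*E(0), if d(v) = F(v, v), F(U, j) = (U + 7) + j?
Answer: 0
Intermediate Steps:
R(l) = 7 - l/5
F(U, j) = 7 + U + j (F(U, j) = (7 + U) + j = 7 + U + j)
b(m) = (7 - m/5)/(2*m) (b(m) = ((7 - m/5) + 0)/(m + m) = (7 - m/5)/((2*m)) = (7 - m/5)*(1/(2*m)) = (7 - m/5)/(2*m))
L(D, P) = -25
d(v) = 7 + 2*v (d(v) = 7 + v + v = 7 + 2*v)
d(L(b(4), 11))*E(0) = (7 + 2*(-25))*0 = (7 - 50)*0 = -43*0 = 0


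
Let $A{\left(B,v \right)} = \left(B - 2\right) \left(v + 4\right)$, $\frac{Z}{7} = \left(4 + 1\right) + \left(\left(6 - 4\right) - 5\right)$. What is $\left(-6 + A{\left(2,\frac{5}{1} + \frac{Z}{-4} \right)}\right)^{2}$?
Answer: $36$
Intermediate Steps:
$Z = 14$ ($Z = 7 \left(\left(4 + 1\right) + \left(\left(6 - 4\right) - 5\right)\right) = 7 \left(5 + \left(2 - 5\right)\right) = 7 \left(5 - 3\right) = 7 \cdot 2 = 14$)
$A{\left(B,v \right)} = \left(-2 + B\right) \left(4 + v\right)$
$\left(-6 + A{\left(2,\frac{5}{1} + \frac{Z}{-4} \right)}\right)^{2} = \left(-6 + \left(-8 - 2 \left(\frac{5}{1} + \frac{14}{-4}\right) + 4 \cdot 2 + 2 \left(\frac{5}{1} + \frac{14}{-4}\right)\right)\right)^{2} = \left(-6 + \left(-8 - 2 \left(5 \cdot 1 + 14 \left(- \frac{1}{4}\right)\right) + 8 + 2 \left(5 \cdot 1 + 14 \left(- \frac{1}{4}\right)\right)\right)\right)^{2} = \left(-6 + \left(-8 - 2 \left(5 - \frac{7}{2}\right) + 8 + 2 \left(5 - \frac{7}{2}\right)\right)\right)^{2} = \left(-6 + \left(-8 - 3 + 8 + 2 \cdot \frac{3}{2}\right)\right)^{2} = \left(-6 + \left(-8 - 3 + 8 + 3\right)\right)^{2} = \left(-6 + 0\right)^{2} = \left(-6\right)^{2} = 36$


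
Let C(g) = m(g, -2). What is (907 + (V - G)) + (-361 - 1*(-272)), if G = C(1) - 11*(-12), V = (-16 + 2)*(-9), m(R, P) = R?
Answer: 811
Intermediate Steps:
C(g) = g
V = 126 (V = -14*(-9) = 126)
G = 133 (G = 1 - 11*(-12) = 1 + 132 = 133)
(907 + (V - G)) + (-361 - 1*(-272)) = (907 + (126 - 1*133)) + (-361 - 1*(-272)) = (907 + (126 - 133)) + (-361 + 272) = (907 - 7) - 89 = 900 - 89 = 811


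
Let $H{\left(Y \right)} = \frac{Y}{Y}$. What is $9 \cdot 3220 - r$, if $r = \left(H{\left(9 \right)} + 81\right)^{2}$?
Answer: $22256$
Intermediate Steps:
$H{\left(Y \right)} = 1$
$r = 6724$ ($r = \left(1 + 81\right)^{2} = 82^{2} = 6724$)
$9 \cdot 3220 - r = 9 \cdot 3220 - 6724 = 28980 - 6724 = 22256$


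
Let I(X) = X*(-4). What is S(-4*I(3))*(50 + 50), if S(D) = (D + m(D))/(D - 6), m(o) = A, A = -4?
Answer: 2200/21 ≈ 104.76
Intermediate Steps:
m(o) = -4
I(X) = -4*X
S(D) = (-4 + D)/(-6 + D) (S(D) = (D - 4)/(D - 6) = (-4 + D)/(-6 + D))
S(-4*I(3))*(50 + 50) = ((-4 - (-16)*3)/(-6 - (-16)*3))*(50 + 50) = ((-4 - 4*(-12))/(-6 - 4*(-12)))*100 = ((-4 + 48)/(-6 + 48))*100 = (44/42)*100 = ((1/42)*44)*100 = (22/21)*100 = 2200/21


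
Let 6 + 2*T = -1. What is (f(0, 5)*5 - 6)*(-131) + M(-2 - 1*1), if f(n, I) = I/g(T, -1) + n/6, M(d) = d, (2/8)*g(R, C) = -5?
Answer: 3787/4 ≈ 946.75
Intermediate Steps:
T = -7/2 (T = -3 + (½)*(-1) = -3 - ½ = -7/2 ≈ -3.5000)
g(R, C) = -20 (g(R, C) = 4*(-5) = -20)
f(n, I) = -I/20 + n/6 (f(n, I) = I/(-20) + n/6 = I*(-1/20) + n*(⅙) = -I/20 + n/6)
(f(0, 5)*5 - 6)*(-131) + M(-2 - 1*1) = ((-1/20*5 + (⅙)*0)*5 - 6)*(-131) + (-2 - 1*1) = ((-¼ + 0)*5 - 6)*(-131) + (-2 - 1) = (-¼*5 - 6)*(-131) - 3 = (-5/4 - 6)*(-131) - 3 = -29/4*(-131) - 3 = 3799/4 - 3 = 3787/4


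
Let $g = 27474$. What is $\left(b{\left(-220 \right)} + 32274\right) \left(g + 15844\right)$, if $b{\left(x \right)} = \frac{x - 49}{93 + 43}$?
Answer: $\frac{95061242705}{68} \approx 1.398 \cdot 10^{9}$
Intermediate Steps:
$b{\left(x \right)} = - \frac{49}{136} + \frac{x}{136}$ ($b{\left(x \right)} = \frac{-49 + x}{136} = \left(-49 + x\right) \frac{1}{136} = - \frac{49}{136} + \frac{x}{136}$)
$\left(b{\left(-220 \right)} + 32274\right) \left(g + 15844\right) = \left(\left(- \frac{49}{136} + \frac{1}{136} \left(-220\right)\right) + 32274\right) \left(27474 + 15844\right) = \left(\left(- \frac{49}{136} - \frac{55}{34}\right) + 32274\right) 43318 = \left(- \frac{269}{136} + 32274\right) 43318 = \frac{4388995}{136} \cdot 43318 = \frac{95061242705}{68}$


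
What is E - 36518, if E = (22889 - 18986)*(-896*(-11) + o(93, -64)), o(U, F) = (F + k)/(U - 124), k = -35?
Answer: 1191761347/31 ≈ 3.8444e+7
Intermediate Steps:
o(U, F) = (-35 + F)/(-124 + U) (o(U, F) = (F - 35)/(U - 124) = (-35 + F)/(-124 + U))
E = 1192893405/31 (E = (22889 - 18986)*(-896*(-11) + (-35 - 64)/(-124 + 93)) = 3903*(9856 - 99/(-31)) = 3903*(9856 - 1/31*(-99)) = 3903*(9856 + 99/31) = 3903*(305635/31) = 1192893405/31 ≈ 3.8480e+7)
E - 36518 = 1192893405/31 - 36518 = 1191761347/31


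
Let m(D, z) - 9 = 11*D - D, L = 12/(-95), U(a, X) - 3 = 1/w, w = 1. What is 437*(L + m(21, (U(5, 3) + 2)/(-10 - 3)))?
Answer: 478239/5 ≈ 95648.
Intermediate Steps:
U(a, X) = 4 (U(a, X) = 3 + 1/1 = 3 + 1 = 4)
L = -12/95 (L = 12*(-1/95) = -12/95 ≈ -0.12632)
m(D, z) = 9 + 10*D (m(D, z) = 9 + (11*D - D) = 9 + 10*D)
437*(L + m(21, (U(5, 3) + 2)/(-10 - 3))) = 437*(-12/95 + (9 + 10*21)) = 437*(-12/95 + (9 + 210)) = 437*(-12/95 + 219) = 437*(20793/95) = 478239/5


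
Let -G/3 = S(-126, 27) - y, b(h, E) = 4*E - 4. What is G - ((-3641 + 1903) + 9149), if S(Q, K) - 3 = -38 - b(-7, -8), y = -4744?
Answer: -21646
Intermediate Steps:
b(h, E) = -4 + 4*E
S(Q, K) = 1 (S(Q, K) = 3 + (-38 - (-4 + 4*(-8))) = 3 + (-38 - (-4 - 32)) = 3 + (-38 - 1*(-36)) = 3 + (-38 + 36) = 3 - 2 = 1)
G = -14235 (G = -3*(1 - 1*(-4744)) = -3*(1 + 4744) = -3*4745 = -14235)
G - ((-3641 + 1903) + 9149) = -14235 - ((-3641 + 1903) + 9149) = -14235 - (-1738 + 9149) = -14235 - 1*7411 = -14235 - 7411 = -21646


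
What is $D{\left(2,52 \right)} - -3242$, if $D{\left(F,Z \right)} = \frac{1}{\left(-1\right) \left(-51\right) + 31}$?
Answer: $\frac{265845}{82} \approx 3242.0$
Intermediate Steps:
$D{\left(F,Z \right)} = \frac{1}{82}$ ($D{\left(F,Z \right)} = \frac{1}{51 + 31} = \frac{1}{82}$)
$D{\left(2,52 \right)} - -3242 = \frac{1}{82} - -3242 = \frac{1}{82} + 3242 = \frac{265845}{82}$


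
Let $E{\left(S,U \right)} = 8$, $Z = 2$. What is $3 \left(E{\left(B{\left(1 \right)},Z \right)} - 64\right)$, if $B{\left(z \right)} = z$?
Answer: $-168$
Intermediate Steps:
$3 \left(E{\left(B{\left(1 \right)},Z \right)} - 64\right) = 3 \left(8 - 64\right) = 3 \left(-56\right) = -168$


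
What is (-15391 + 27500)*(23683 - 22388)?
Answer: 15681155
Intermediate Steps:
(-15391 + 27500)*(23683 - 22388) = 12109*1295 = 15681155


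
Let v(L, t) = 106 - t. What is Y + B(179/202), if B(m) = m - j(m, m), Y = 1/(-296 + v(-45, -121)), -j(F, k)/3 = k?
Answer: 24601/6969 ≈ 3.5301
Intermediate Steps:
j(F, k) = -3*k
Y = -1/69 (Y = 1/(-296 + (106 - 1*(-121))) = 1/(-296 + (106 + 121)) = 1/(-296 + 227) = 1/(-69) = -1/69 ≈ -0.014493)
B(m) = 4*m (B(m) = m - (-3)*m = m + 3*m = 4*m)
Y + B(179/202) = -1/69 + 4*(179/202) = -1/69 + 358/101 = 24601/6969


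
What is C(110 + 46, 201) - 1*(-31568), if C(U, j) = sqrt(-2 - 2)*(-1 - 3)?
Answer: 31568 - 8*I ≈ 31568.0 - 8.0*I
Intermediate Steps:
C(U, j) = -8*I (C(U, j) = sqrt(-4)*(-4) = (2*I)*(-4) = -8*I)
C(110 + 46, 201) - 1*(-31568) = -8*I - 1*(-31568) = -8*I + 31568 = 31568 - 8*I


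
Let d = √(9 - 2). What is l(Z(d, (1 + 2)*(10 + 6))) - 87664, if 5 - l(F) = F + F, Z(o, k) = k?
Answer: -87755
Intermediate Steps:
d = √7 ≈ 2.6458
l(F) = 5 - 2*F (l(F) = 5 - (F + F) = 5 - 2*F)
l(Z(d, (1 + 2)*(10 + 6))) - 87664 = (5 - 2*(1 + 2)*(10 + 6)) - 87664 = (5 - 6*16) - 87664 = (5 - 2*48) - 87664 = (5 - 96) - 87664 = -91 - 87664 = -87755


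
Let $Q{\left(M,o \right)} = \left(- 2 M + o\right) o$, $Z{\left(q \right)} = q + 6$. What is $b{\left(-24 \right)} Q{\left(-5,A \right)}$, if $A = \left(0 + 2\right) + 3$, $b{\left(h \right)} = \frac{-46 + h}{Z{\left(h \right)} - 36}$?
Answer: $\frac{875}{9} \approx 97.222$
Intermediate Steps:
$Z{\left(q \right)} = 6 + q$
$b{\left(h \right)} = \frac{-46 + h}{-30 + h}$ ($b{\left(h \right)} = \frac{-46 + h}{\left(6 + h\right) - 36} = \frac{-46 + h}{-30 + h}$)
$A = 5$ ($A = 2 + 3 = 5$)
$Q{\left(M,o \right)} = o \left(o - 2 M\right)$ ($Q{\left(M,o \right)} = \left(o - 2 M\right) o = o \left(o - 2 M\right)$)
$b{\left(-24 \right)} Q{\left(-5,A \right)} = \frac{-46 - 24}{-30 - 24} \cdot 5 \left(5 - -10\right) = \frac{1}{-54} \left(-70\right) 5 \left(5 + 10\right) = \left(- \frac{1}{54}\right) \left(-70\right) 5 \cdot 15 = \frac{35}{27} \cdot 75 = \frac{875}{9}$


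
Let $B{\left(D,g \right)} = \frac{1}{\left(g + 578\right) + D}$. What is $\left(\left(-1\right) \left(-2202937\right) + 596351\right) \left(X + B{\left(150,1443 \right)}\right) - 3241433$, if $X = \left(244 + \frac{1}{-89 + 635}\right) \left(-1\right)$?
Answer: $- \frac{10429268631385}{15197} \approx -6.8627 \cdot 10^{8}$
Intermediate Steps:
$B{\left(D,g \right)} = \frac{1}{578 + D + g}$ ($B{\left(D,g \right)} = \frac{1}{\left(578 + g\right) + D} = \frac{1}{578 + D + g}$)
$X = - \frac{133225}{546}$ ($X = \left(244 + \frac{1}{546}\right) \left(-1\right) = \frac{133225}{546} \left(-1\right) = - \frac{133225}{546} \approx -244.0$)
$\left(\left(-1\right) \left(-2202937\right) + 596351\right) \left(X + B{\left(150,1443 \right)}\right) - 3241433 = \left(\left(-1\right) \left(-2202937\right) + 596351\right) \left(- \frac{133225}{546} + \frac{1}{578 + 150 + 1443}\right) - 3241433 = \left(2202937 + 596351\right) \left(- \frac{133225}{546} + \frac{1}{2171}\right) - 3241433 = 2799288 \left(- \frac{133225}{546} + \frac{1}{2171}\right) - 3241433 = 2799288 \left(- \frac{22248533}{91182}\right) - 3241433 = - \frac{10380008574084}{15197} - 3241433 = - \frac{10429268631385}{15197}$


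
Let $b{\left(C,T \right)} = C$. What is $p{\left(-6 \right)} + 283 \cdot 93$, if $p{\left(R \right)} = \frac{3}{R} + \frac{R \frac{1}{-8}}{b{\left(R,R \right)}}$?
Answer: $\frac{210547}{8} \approx 26318.0$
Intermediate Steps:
$p{\left(R \right)} = - \frac{1}{8} + \frac{3}{R}$ ($p{\left(R \right)} = \frac{3}{R} + \frac{R \frac{1}{-8}}{R} = \frac{3}{R} + \frac{R \left(- \frac{1}{8}\right)}{R} = \frac{3}{R} + \frac{\left(- \frac{1}{8}\right) R}{R} = \frac{3}{R} - \frac{1}{8} = - \frac{1}{8} + \frac{3}{R}$)
$p{\left(-6 \right)} + 283 \cdot 93 = \frac{24 - -6}{8 \left(-6\right)} + 283 \cdot 93 = \frac{1}{8} \left(- \frac{1}{6}\right) \left(24 + 6\right) + 26319 = \frac{1}{8} \left(- \frac{1}{6}\right) 30 + 26319 = - \frac{5}{8} + 26319 = \frac{210547}{8}$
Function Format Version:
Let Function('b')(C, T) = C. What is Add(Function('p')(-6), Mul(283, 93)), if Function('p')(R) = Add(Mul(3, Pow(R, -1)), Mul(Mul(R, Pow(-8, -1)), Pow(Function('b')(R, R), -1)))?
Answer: Rational(210547, 8) ≈ 26318.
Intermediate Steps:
Function('p')(R) = Add(Rational(-1, 8), Mul(3, Pow(R, -1))) (Function('p')(R) = Add(Mul(3, Pow(R, -1)), Mul(Mul(R, Pow(-8, -1)), Pow(R, -1))) = Add(Mul(3, Pow(R, -1)), Mul(Mul(R, Rational(-1, 8)), Pow(R, -1))) = Add(Mul(3, Pow(R, -1)), Mul(Mul(Rational(-1, 8), R), Pow(R, -1))) = Add(Mul(3, Pow(R, -1)), Rational(-1, 8)) = Add(Rational(-1, 8), Mul(3, Pow(R, -1))))
Add(Function('p')(-6), Mul(283, 93)) = Add(Mul(Rational(1, 8), Pow(-6, -1), Add(24, Mul(-1, -6))), Mul(283, 93)) = Add(Mul(Rational(1, 8), Rational(-1, 6), Add(24, 6)), 26319) = Add(Mul(Rational(1, 8), Rational(-1, 6), 30), 26319) = Add(Rational(-5, 8), 26319) = Rational(210547, 8)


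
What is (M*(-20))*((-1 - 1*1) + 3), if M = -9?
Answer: 180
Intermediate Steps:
(M*(-20))*((-1 - 1*1) + 3) = (-9*(-20))*((-1 - 1*1) + 3) = 180*((-1 - 1) + 3) = 180*(-2 + 3) = 180*1 = 180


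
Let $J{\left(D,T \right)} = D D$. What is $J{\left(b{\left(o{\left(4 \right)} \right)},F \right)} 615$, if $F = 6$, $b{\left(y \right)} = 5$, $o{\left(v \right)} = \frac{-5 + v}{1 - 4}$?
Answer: $15375$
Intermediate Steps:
$o{\left(v \right)} = \frac{5}{3} - \frac{v}{3}$ ($o{\left(v \right)} = \frac{-5 + v}{-3} = \left(-5 + v\right) \left(- \frac{1}{3}\right) = \frac{5}{3} - \frac{v}{3}$)
$J{\left(D,T \right)} = D^{2}$
$J{\left(b{\left(o{\left(4 \right)} \right)},F \right)} 615 = 5^{2} \cdot 615 = 25 \cdot 615 = 15375$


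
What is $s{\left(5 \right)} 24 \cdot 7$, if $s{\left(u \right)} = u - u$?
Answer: $0$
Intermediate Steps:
$s{\left(u \right)} = 0$
$s{\left(5 \right)} 24 \cdot 7 = 0 \cdot 24 \cdot 7 = 0 \cdot 7 = 0$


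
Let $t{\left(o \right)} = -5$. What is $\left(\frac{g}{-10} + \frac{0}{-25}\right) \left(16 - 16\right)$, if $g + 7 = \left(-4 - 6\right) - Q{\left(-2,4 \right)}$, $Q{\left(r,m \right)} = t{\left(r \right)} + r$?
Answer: $0$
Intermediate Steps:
$Q{\left(r,m \right)} = -5 + r$
$g = -10$ ($g = -7 - 3 = -10$)
$\left(\frac{g}{-10} + \frac{0}{-25}\right) \left(16 - 16\right) = \left(- \frac{10}{-10} + \frac{0}{-25}\right) \left(16 - 16\right) = \left(\left(-10\right) \left(- \frac{1}{10}\right) + 0 \left(- \frac{1}{25}\right)\right) 0 = \left(1 + 0\right) 0 = 1 \cdot 0 = 0$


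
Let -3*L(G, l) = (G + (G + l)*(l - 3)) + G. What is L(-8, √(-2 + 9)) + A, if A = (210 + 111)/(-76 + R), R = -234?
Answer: -1871/310 + 11*√7/3 ≈ 3.6656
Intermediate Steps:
A = -321/310 (A = (210 + 111)/(-76 - 234) = 321/(-310) = 321*(-1/310) = -321/310 ≈ -1.0355)
L(G, l) = -2*G/3 - (-3 + l)*(G + l)/3 (L(G, l) = -((G + (G + l)*(l - 3)) + G)/3 = -((G + (G + l)*(-3 + l)) + G)/3 = -((G + (-3 + l)*(G + l)) + G)/3 = -(2*G + (-3 + l)*(G + l))/3 = -2*G/3 - (-3 + l)*(G + l)/3)
L(-8, √(-2 + 9)) + A = (√(-2 + 9) - (√(-2 + 9))²/3 + (⅓)*(-8) - ⅓*(-8)*√(-2 + 9)) - 321/310 = (√7 - (√7)²/3 - 8/3 - ⅓*(-8)*√7) - 321/310 = (√7 - ⅓*7 - 8/3 + 8*√7/3) - 321/310 = (√7 - 7/3 - 8/3 + 8*√7/3) - 321/310 = (-5 + 11*√7/3) - 321/310 = -1871/310 + 11*√7/3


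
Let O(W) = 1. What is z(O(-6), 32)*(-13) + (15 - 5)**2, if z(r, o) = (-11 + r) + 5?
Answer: 165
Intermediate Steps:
z(r, o) = -6 + r
z(O(-6), 32)*(-13) + (15 - 5)**2 = (-6 + 1)*(-13) + (15 - 5)**2 = -5*(-13) + 10**2 = 65 + 100 = 165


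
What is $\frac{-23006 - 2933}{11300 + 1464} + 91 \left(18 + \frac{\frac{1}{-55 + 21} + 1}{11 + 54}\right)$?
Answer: $\frac{1776401147}{1084940} \approx 1637.3$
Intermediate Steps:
$\frac{-23006 - 2933}{11300 + 1464} + 91 \left(18 + \frac{\frac{1}{-55 + 21} + 1}{11 + 54}\right) = - \frac{25939}{12764} + 91 \left(18 + \frac{\frac{1}{-34} + 1}{65}\right) = \left(-25939\right) \frac{1}{12764} + 91 \left(18 + \left(- \frac{1}{34} + 1\right) \frac{1}{65}\right) = - \frac{25939}{12764} + 91 \left(18 + \frac{33}{34} \cdot \frac{1}{65}\right) = - \frac{25939}{12764} + 91 \left(18 + \frac{33}{2210}\right) = - \frac{25939}{12764} + 91 \cdot \frac{39813}{2210} = - \frac{25939}{12764} + \frac{278691}{170} = \frac{1776401147}{1084940}$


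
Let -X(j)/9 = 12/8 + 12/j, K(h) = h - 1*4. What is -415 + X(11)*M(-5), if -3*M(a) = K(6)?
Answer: -4394/11 ≈ -399.45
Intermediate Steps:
K(h) = -4 + h (K(h) = h - 4 = -4 + h)
M(a) = -⅔ (M(a) = -(-4 + 6)/3 = -⅓*2 = -⅔)
X(j) = -27/2 - 108/j (X(j) = -9*(12/8 + 12/j) = -9*(12*(⅛) + 12/j) = -9*(3/2 + 12/j) = -27/2 - 108/j)
-415 + X(11)*M(-5) = -415 + (-27/2 - 108/11)*(-⅔) = -415 - 513/22*(-⅔) = -415 + 171/11 = -4394/11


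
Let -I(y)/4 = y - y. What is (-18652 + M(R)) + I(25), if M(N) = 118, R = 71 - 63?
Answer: -18534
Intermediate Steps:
R = 8
I(y) = 0 (I(y) = -4*(y - y) = -4*0 = 0)
(-18652 + M(R)) + I(25) = (-18652 + 118) + 0 = -18534 + 0 = -18534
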